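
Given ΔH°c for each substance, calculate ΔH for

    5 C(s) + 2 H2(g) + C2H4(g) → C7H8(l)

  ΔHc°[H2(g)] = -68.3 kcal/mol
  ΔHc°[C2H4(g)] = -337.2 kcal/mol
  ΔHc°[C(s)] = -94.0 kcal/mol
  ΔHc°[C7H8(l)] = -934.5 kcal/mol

ΔH = -9.3 kcal/mol

Using ΔH = Σ nΔHc°(reactants) − Σ nΔHc°(products):
= [5·(-94.0) + 2·(-68.3) + 1·(-337.2)] − [1·(-934.5)]
= -9.3 kcal/mol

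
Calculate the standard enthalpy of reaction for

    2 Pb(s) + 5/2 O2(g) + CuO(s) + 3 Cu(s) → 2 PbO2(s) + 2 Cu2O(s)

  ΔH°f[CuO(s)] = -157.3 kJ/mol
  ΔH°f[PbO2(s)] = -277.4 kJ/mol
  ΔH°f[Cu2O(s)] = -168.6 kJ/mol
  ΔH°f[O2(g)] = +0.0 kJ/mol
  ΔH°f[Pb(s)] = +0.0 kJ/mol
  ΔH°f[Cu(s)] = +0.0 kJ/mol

Products: 2·(-277.4) + 2·(-168.6) = -892.0
Reactants: 2·(+0.0) + 5/2·(+0.0) + 1·(-157.3) + 3·(+0.0) = -157.3
ΔH°rxn = (-892.0) − (-157.3) = -734.7 kJ/mol

ΔH°rxn = -734.7 kJ/mol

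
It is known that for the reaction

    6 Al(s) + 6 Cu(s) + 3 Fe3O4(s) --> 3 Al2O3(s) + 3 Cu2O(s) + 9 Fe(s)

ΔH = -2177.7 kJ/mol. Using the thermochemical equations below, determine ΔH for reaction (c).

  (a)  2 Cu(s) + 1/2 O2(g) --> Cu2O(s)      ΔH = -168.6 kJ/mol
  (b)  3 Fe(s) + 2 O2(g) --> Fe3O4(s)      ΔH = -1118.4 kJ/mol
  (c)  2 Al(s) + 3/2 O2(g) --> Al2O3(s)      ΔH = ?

(a) × 3: (3)·(-168.6) = -505.8 kJ/mol
(b) reversed and × 3: (-3)·(-1118.4) = +3355.2 kJ/mol
(c) × 3: contributes 3·x
-2177.7 = (-505.8) + (+3355.2) + 3·x
x = (-2177.7 − (+2849.4)) / (3) = -1675.7 kJ/mol

ΔH = -1675.7 kJ/mol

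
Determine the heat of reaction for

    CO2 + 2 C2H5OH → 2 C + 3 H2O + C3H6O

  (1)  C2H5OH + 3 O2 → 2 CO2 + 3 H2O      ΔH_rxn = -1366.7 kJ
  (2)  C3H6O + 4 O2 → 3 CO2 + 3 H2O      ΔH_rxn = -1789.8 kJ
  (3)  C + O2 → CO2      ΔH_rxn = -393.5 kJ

ΔH_rxn = -156.6 kJ

(1) × 2 (scale by 2 for the 2 C2H5OH): (2)·(-1366.7) = -2733.4 kJ
(2) reversed (reverse to put C3H6O on the product side): +1789.8 kJ
(3) reversed and × 2 (C must end up as a product; ×2 to match 2 C in the target): (-2)·(-393.5) = +787.0 kJ
ΔH_rxn = (2)·(-1366.7) + (-1)·(-1789.8) + (-2)·(-393.5) = -156.6 kJ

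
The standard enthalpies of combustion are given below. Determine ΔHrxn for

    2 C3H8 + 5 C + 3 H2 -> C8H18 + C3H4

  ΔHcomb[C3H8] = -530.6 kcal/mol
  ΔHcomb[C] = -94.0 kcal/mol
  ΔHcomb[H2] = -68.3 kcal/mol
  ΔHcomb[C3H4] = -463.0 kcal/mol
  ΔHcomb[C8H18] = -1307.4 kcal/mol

With combustion enthalpies, reactants minus products:
= [2·(-530.6) + 5·(-94.0) + 3·(-68.3)] − [1·(-1307.4) + 1·(-463.0)]
= 34.3 kcal/mol

ΔHrxn = 34.3 kcal/mol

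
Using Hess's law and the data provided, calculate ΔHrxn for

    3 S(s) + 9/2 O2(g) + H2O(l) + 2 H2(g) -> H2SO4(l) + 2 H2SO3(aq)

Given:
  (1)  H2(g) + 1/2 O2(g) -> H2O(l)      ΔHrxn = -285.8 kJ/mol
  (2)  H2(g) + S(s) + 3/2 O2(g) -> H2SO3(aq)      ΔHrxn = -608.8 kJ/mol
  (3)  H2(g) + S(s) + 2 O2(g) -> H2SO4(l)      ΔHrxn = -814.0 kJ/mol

(1) reversed (reverse to put H2O(l) on the reactant side): +285.8 kJ/mol
(2) × 2 (×2 to match 2 H2SO3(aq) in the target): (2)·(-608.8) = -1217.6 kJ/mol
(3) as written (H2SO4(l) already on the product side): -814.0 kJ/mol
By Hess's law, ΔHrxn = (-1)·(-285.8) + (2)·(-608.8) + (1)·(-814.0) = -1745.8 kJ/mol

ΔHrxn = -1745.8 kJ/mol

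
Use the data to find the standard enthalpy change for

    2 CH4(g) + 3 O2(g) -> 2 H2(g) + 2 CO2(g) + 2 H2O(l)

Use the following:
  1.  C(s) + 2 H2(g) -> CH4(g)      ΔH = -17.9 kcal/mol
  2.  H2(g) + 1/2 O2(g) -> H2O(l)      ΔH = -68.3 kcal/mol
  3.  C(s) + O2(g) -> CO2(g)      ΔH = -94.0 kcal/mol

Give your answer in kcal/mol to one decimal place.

eq. 1 reversed and × 2: (-2)·(-17.9) = +35.8 kcal/mol
eq. 2 × 2: (2)·(-68.3) = -136.6 kcal/mol
eq. 3 × 2: (2)·(-94.0) = -188.0 kcal/mol
Combining the equations, ΔH = (+35.8) + (-136.6) + (-188.0) = -288.8 kcal/mol

ΔH = -288.8 kcal/mol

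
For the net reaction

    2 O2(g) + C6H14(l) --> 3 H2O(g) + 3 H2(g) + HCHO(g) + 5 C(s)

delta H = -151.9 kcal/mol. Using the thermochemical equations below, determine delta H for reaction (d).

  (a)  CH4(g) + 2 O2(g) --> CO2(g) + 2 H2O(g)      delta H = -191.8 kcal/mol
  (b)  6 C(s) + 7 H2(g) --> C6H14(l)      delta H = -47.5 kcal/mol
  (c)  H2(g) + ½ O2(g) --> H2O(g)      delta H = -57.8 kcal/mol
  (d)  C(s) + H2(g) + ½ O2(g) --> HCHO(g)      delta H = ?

delta H = -26.0 kcal/mol

(a): not needed.
(b) reversed: +47.5 kcal/mol
(c) × 3: (3)·(-57.8) = -173.4 kcal/mol
(d) as written: contributes x
-151.9 = (+47.5) + (-173.4) + x
x = (-151.9 − (-125.9)) / (1) = -26.0 kcal/mol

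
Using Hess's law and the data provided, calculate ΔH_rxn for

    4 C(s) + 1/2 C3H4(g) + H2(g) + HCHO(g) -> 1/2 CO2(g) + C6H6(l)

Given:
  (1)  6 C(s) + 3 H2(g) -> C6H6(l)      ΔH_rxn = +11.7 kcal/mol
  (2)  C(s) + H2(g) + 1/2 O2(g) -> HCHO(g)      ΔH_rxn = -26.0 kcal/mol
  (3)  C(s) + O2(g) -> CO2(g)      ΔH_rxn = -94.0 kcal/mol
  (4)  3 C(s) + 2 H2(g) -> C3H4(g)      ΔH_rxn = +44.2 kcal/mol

(1) as written (C6H6(l) already on the product side): +11.7 kcal/mol
(2) reversed (reverse to put HCHO(g) on the reactant side): +26.0 kcal/mol
(3) × 1/2 (×1/2 to match 1/2 CO2(g) in the target): (1/2)·(-94.0) = -47.0 kcal/mol
(4) reversed and × 1/2 (reverse to put C3H4(g) on the reactant side; scale by 1/2 for the 1/2 C3H4(g)): (-1/2)·(+44.2) = -22.1 kcal/mol
By Hess's law, ΔH_rxn = (+11.7) + (+26.0) + (-47.0) + (-22.1) = -31.4 kcal/mol

ΔH_rxn = -31.4 kcal/mol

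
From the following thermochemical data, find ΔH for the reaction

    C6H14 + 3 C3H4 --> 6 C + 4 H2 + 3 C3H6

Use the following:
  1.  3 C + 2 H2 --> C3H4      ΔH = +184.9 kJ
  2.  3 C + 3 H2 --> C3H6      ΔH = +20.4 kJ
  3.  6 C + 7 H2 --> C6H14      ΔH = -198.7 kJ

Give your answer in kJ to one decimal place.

eq. 1 reversed and × 3: (-3)·(+184.9) = -554.7 kJ
eq. 2 × 3: (3)·(+20.4) = +61.2 kJ
eq. 3 reversed: +198.7 kJ
ΔH = (-554.7) + (+61.2) + (+198.7) = -294.8 kJ

ΔH = -294.8 kJ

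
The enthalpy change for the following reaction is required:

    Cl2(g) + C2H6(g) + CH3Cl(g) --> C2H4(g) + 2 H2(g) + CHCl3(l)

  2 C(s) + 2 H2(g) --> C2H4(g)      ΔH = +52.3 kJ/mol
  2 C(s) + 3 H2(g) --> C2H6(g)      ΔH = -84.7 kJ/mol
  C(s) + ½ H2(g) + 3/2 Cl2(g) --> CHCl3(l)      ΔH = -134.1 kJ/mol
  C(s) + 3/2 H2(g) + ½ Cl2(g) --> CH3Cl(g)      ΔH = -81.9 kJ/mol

ΔH = 84.8 kJ/mol

equation 1 as written: +52.3 kJ/mol
equation 2 reversed: +84.7 kJ/mol
equation 3 as written: -134.1 kJ/mol
equation 4 reversed: +81.9 kJ/mol
By Hess's law, ΔH = (+52.3) + (+84.7) + (-134.1) + (+81.9) = 84.8 kJ/mol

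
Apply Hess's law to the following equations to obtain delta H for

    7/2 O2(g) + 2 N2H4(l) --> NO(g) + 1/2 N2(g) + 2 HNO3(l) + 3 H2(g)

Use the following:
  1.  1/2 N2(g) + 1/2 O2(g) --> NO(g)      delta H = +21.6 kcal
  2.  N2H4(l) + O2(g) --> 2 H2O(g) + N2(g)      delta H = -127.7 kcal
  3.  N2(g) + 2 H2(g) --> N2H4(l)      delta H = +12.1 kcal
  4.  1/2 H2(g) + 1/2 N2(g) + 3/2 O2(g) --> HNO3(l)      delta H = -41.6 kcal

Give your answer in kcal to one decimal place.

delta H = -85.8 kcal

eq. 1 as written (NO(g) already on the product side): +21.6 kcal
eq. 2: not needed (H2O(g) appears nowhere else).
eq. 3 reversed and × 2: (-2)·(+12.1) = -24.2 kcal
eq. 4 × 2 (×2 to match 2 HNO3(l) in the target): (2)·(-41.6) = -83.2 kcal
delta H = (+21.6) + (-24.2) + (-83.2) = -85.8 kcal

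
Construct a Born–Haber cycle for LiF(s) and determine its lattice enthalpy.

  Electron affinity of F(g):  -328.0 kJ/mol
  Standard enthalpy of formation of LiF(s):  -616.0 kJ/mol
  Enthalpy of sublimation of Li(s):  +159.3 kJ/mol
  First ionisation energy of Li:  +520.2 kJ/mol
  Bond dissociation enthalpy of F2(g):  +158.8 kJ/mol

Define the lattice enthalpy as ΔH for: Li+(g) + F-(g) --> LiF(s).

U = -1046.9 kJ/mol

ΔHf° = 1·ΔHsub + 1·(ΣIE) + 1/2·D(F2) + 1·EA + U
-616.0 = 1·(+159.3) + 1·(+520.2) + 1/2·(+158.8) + 1·(-328.0) + U
U = -616.0 − (+430.9) = -1046.9 kJ/mol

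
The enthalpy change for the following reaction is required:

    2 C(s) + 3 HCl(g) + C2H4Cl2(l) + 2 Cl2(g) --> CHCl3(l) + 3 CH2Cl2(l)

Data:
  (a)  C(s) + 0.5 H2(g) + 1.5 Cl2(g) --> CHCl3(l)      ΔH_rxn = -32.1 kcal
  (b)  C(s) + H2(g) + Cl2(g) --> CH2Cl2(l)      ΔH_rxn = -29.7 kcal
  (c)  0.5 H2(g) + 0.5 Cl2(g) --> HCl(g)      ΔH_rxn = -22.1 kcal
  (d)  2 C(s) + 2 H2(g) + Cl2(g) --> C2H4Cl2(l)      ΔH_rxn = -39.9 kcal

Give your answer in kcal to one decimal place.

ΔH_rxn = -15.0 kcal

(a) as written (CHCl3(l) already on the product side): -32.1 kcal
(b) × 3 (scale by 3 for the 3 CH2Cl2(l)): (3)·(-29.7) = -89.1 kcal
(c) reversed and × 3 (reverse to put HCl(g) on the reactant side; ×3 to match 3 HCl(g) in the target): (-3)·(-22.1) = +66.3 kcal
(d) reversed (reverse to put C2H4Cl2(l) on the reactant side): +39.9 kcal
By Hess's law, ΔH_rxn = (-32.1) + (-89.1) + (+66.3) + (+39.9) = -15.0 kcal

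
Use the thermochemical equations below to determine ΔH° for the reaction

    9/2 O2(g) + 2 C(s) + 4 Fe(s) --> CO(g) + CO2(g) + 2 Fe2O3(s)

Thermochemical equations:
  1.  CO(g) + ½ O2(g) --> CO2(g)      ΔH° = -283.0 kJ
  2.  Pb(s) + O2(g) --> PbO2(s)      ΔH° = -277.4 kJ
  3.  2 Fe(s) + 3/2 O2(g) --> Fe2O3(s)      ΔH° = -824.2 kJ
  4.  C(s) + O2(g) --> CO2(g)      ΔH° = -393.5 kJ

ΔH° = -2152.4 kJ

eq. 1 reversed: +283.0 kJ
eq. 2: not needed.
eq. 3 × 2: (2)·(-824.2) = -1648.4 kJ
eq. 4 × 2: (2)·(-393.5) = -787.0 kJ
ΔH° = (-1)·(-283.0) + (2)·(-824.2) + (2)·(-393.5) = -2152.4 kJ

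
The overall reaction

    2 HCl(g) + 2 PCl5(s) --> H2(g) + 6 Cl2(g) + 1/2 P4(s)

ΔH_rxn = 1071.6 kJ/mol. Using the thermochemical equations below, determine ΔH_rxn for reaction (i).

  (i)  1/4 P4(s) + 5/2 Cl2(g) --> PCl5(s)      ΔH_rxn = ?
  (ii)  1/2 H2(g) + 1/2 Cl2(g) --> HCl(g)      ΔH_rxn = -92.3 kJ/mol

(i) reversed and × 2: contributes −2·x
(ii) reversed and × 2: (-2)·(-92.3) = +184.6 kJ/mol
+1071.6 = (+184.6) − 2·x
x = (+1071.6 − (+184.6)) / (-2) = -443.5 kJ/mol

ΔH_rxn = -443.5 kJ/mol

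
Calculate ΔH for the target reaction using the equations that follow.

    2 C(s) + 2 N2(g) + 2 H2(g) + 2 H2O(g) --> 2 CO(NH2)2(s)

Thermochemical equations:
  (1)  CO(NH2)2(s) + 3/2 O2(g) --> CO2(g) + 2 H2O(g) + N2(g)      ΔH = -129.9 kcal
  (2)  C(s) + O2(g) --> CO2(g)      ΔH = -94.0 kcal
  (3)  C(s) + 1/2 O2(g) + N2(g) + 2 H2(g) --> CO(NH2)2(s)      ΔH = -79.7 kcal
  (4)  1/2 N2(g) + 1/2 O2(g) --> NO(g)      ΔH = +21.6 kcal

ΔH = -43.8 kcal

(1) reversed (reverse to put H2O(g) on the reactant side): +129.9 kcal
(2) as written: -94.0 kcal
(3) as written (H2(g) already on the reactant side): -79.7 kcal
(4): not needed (NO(g) appears nowhere else).
ΔH = (+129.9) + (-94.0) + (-79.7) = -43.8 kcal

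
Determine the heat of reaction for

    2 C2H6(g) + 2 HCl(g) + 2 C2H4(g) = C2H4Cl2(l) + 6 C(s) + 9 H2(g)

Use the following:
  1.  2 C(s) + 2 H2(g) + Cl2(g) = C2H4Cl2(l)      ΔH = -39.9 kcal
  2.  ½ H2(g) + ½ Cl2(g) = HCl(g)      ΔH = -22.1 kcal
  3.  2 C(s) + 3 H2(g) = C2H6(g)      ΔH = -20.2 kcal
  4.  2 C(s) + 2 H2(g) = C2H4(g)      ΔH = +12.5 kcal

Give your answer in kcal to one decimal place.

ΔH = 19.7 kcal

eq. 1 as written: -39.9 kcal
eq. 2 reversed and × 2: (-2)·(-22.1) = +44.2 kcal
eq. 3 reversed and × 2: (-2)·(-20.2) = +40.4 kcal
eq. 4 reversed and × 2: (-2)·(+12.5) = -25.0 kcal
ΔH = (-39.9) + (+44.2) + (+40.4) + (-25.0) = 19.7 kcal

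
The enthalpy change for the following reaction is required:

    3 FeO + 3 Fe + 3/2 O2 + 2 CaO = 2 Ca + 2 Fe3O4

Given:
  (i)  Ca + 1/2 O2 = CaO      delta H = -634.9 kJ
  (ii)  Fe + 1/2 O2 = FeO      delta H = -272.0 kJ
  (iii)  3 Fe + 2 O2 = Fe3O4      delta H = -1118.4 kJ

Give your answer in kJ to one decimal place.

delta H = -151.0 kJ

(i) reversed and × 2: (-2)·(-634.9) = +1269.8 kJ
(ii) reversed and × 3: (-3)·(-272.0) = +816.0 kJ
(iii) × 2: (2)·(-1118.4) = -2236.8 kJ
Since enthalpy is a state function, delta H = (+1269.8) + (+816.0) + (-2236.8) = -151.0 kJ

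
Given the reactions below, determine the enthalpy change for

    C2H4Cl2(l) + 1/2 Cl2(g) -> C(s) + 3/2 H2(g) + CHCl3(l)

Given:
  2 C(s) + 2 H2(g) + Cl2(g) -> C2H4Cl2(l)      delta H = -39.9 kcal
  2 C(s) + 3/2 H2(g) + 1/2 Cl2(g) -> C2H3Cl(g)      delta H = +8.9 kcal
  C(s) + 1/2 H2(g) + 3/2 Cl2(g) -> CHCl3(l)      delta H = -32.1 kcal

delta H = 7.8 kcal

equation 1 reversed (reverse to put C2H4Cl2(l) on the reactant side): +39.9 kcal
equation 2: not needed (C2H3Cl(g) appears nowhere else).
equation 3 as written (CHCl3(l) already on the product side): -32.1 kcal
Summing the manipulated equations, delta H = (-1)·(-39.9) + (1)·(-32.1) = 7.8 kcal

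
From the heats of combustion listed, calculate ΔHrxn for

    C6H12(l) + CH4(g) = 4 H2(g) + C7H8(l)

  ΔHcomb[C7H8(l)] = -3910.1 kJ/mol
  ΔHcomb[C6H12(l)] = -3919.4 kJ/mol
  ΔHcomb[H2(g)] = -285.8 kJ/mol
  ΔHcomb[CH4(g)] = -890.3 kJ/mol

ΔHrxn = 243.6 kJ/mol

Using ΔH = Σ nΔHc°(reactants) − Σ nΔHc°(products):
= [1·(-3919.4) + 1·(-890.3)] − [4·(-285.8) + 1·(-3910.1)]
= 243.6 kJ/mol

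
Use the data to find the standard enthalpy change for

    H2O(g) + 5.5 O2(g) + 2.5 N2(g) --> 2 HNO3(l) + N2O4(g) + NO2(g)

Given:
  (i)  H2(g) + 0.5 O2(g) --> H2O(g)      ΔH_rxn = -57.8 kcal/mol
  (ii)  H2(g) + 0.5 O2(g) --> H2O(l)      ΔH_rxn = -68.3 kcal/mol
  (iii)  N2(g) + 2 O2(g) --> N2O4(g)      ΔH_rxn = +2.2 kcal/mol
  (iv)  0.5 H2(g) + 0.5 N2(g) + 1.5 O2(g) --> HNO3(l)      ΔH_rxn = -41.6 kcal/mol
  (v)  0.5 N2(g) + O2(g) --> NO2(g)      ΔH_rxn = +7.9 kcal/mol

ΔH_rxn = -15.3 kcal/mol

(i) reversed: +57.8 kcal/mol
(ii): not needed.
(iii) as written: +2.2 kcal/mol
(iv) × 2: (2)·(-41.6) = -83.2 kcal/mol
(v) as written: +7.9 kcal/mol
Summing the manipulated equations, ΔH_rxn = (-1)·(-57.8) + (1)·(+2.2) + (2)·(-41.6) + (1)·(+7.9) = -15.3 kcal/mol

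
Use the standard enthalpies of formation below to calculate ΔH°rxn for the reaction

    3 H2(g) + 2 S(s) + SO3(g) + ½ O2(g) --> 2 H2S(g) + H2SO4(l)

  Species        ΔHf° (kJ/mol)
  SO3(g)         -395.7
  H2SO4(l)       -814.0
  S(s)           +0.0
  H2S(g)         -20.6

Products: 2·(-20.6) + 1·(-814.0) = -855.2
Reactants: 3·(+0.0) + 2·(+0.0) + 1·(-395.7) + 1/2·(+0.0) = -395.7
ΔH°rxn = (-855.2) − (-395.7) = -459.5 kJ/mol

ΔH°rxn = -459.5 kJ/mol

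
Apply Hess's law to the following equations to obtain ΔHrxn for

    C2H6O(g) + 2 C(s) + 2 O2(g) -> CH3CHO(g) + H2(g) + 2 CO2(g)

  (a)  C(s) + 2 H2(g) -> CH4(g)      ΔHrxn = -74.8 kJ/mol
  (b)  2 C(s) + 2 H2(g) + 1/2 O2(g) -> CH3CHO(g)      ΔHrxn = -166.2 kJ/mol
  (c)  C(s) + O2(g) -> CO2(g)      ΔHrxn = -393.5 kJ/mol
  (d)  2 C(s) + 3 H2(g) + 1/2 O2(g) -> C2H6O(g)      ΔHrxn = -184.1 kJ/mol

(a): not needed (CH4(g) appears nowhere else).
(b) as written (CH3CHO(g) already on the product side): -166.2 kJ/mol
(c) × 2 (×2 to match 2 CO2(g) in the target): (2)·(-393.5) = -787.0 kJ/mol
(d) reversed (reverse to put C2H6O(g) on the reactant side): +184.1 kJ/mol
ΔHrxn = (-166.2) + (-787.0) + (+184.1) = -769.1 kJ/mol

ΔHrxn = -769.1 kJ/mol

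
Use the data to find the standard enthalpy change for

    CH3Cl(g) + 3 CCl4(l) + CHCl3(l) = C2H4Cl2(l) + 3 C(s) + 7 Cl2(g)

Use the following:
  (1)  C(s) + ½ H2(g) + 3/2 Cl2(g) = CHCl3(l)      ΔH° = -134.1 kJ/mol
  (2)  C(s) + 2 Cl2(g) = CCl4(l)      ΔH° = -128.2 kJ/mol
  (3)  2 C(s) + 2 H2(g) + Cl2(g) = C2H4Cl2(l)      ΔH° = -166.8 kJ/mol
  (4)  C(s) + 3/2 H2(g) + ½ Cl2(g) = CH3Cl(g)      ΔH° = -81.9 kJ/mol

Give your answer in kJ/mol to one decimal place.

ΔH° = 433.8 kJ/mol

(1) reversed (CHCl3(l) must end up as a reactant): +134.1 kJ/mol
(2) reversed and × 3 (CCl4(l) must end up as a reactant; scale by 3 for the 3 CCl4(l)): (-3)·(-128.2) = +384.6 kJ/mol
(3) as written (C2H4Cl2(l) already on the product side): -166.8 kJ/mol
(4) reversed (reverse to put CH3Cl(g) on the reactant side): +81.9 kJ/mol
Since enthalpy is a state function, ΔH° = (+134.1) + (+384.6) + (-166.8) + (+81.9) = 433.8 kJ/mol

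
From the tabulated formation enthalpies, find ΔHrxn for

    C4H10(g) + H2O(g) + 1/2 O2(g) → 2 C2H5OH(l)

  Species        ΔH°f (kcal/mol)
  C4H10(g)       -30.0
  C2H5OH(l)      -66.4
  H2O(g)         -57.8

Products: 2·(-66.4) = -132.8
Reactants: 1·(-30.0) + 1·(-57.8) + 1/2·(+0.0) = -87.8
ΔHrxn = (-132.8) − (-87.8) = -45.0 kcal/mol

ΔHrxn = -45.0 kcal/mol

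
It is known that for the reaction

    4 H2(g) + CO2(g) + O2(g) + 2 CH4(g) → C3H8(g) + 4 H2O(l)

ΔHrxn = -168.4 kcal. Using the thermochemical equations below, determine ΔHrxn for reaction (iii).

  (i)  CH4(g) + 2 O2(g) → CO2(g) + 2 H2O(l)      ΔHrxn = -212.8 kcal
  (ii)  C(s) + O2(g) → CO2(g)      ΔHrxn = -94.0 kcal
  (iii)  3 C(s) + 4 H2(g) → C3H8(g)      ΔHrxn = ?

ΔHrxn = -24.8 kcal

(i) × 2 (scale by 2 for the 2 CH4(g)): (2)·(-212.8) = -425.6 kcal
(ii) reversed and × 3: (-3)·(-94.0) = +282.0 kcal
(iii) as written (C3H8(g) already on the product side): contributes x
-168.4 = (-425.6) + (+282.0) + x
x = (-168.4 − (-143.6)) / (1) = -24.8 kcal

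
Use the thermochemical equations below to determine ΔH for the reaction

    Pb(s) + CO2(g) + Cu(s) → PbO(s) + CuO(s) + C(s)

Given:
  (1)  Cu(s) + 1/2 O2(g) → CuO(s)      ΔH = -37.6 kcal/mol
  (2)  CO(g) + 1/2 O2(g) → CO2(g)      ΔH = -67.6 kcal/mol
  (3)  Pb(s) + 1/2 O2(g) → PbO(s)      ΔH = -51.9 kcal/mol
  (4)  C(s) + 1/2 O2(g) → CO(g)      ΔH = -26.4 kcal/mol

(1) as written (CuO(s) already on the product side): -37.6 kcal/mol
(2) reversed (CO2(g) must end up as a reactant): +67.6 kcal/mol
(3) as written (PbO(s) already on the product side): -51.9 kcal/mol
(4) reversed (reverse to put C(s) on the product side): +26.4 kcal/mol
By Hess's law, ΔH = (-37.6) + (+67.6) + (-51.9) + (+26.4) = 4.5 kcal/mol

ΔH = 4.5 kcal/mol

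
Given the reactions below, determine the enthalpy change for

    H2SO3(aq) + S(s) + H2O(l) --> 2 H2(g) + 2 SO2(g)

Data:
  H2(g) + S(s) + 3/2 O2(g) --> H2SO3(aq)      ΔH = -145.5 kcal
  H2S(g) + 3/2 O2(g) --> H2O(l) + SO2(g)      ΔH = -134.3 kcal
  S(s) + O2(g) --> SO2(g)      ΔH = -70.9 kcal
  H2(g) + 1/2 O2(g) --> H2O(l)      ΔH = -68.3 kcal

equation 1 reversed (reverse to put H2SO3(aq) on the reactant side): +145.5 kcal
equation 2: not needed (H2S(g) appears nowhere else).
equation 3 × 2: (2)·(-70.9) = -141.8 kcal
equation 4 reversed: +68.3 kcal
By Hess's law, ΔH = (-1)·(-145.5) + (2)·(-70.9) + (-1)·(-68.3) = 72.0 kcal

ΔH = 72.0 kcal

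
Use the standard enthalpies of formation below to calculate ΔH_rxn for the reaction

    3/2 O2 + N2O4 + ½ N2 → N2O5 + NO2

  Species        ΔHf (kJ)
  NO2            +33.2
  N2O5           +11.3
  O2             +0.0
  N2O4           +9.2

ΔH_rxn = 35.3 kJ

Products: 1·(+11.3) + 1·(+33.2) = +44.5
Reactants: 3/2·(+0.0) + 1·(+9.2) + 1/2·(+0.0) = +9.2
ΔH_rxn = (+44.5) − (+9.2) = 35.3 kJ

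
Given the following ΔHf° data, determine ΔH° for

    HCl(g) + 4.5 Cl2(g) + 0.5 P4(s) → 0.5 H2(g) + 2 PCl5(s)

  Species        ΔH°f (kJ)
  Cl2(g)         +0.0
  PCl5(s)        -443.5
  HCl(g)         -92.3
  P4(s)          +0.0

ΔH° = -794.7 kJ

ΔH°rxn = Σ nΔHf°(products) − Σ nΔHf°(reactants).
Products: 1/2·(+0.0) + 2·(-443.5) = -887.0
Reactants: 1·(-92.3) + 9/2·(+0.0) + 1/2·(+0.0) = -92.3
ΔH° = (-887.0) − (-92.3) = -794.7 kJ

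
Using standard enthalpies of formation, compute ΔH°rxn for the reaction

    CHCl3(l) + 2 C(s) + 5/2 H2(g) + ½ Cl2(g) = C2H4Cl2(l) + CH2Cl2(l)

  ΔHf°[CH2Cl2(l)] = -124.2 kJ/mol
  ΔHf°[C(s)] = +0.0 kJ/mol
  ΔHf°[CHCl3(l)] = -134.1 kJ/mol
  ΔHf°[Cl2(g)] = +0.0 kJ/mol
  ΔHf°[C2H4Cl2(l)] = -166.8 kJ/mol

Products: 1·(-166.8) + 1·(-124.2) = -291.0
Reactants: 1·(-134.1) + 2·(+0.0) + 5/2·(+0.0) + 1/2·(+0.0) = -134.1
ΔH°rxn = (-291.0) − (-134.1) = -156.9 kJ/mol

ΔH°rxn = -156.9 kJ/mol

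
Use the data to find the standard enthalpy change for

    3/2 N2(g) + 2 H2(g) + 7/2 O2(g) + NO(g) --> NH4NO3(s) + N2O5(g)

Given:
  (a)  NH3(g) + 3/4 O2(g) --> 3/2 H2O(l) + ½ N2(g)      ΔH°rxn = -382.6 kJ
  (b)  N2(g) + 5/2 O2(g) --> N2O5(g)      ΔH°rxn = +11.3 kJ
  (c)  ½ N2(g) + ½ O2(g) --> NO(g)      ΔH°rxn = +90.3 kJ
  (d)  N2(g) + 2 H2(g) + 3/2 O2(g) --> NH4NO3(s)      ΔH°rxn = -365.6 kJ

ΔH°rxn = -444.6 kJ

(a): not needed (H2O(l) appears nowhere else).
(b) as written (N2O5(g) already on the product side): +11.3 kJ
(c) reversed (NO(g) must end up as a reactant): -90.3 kJ
(d) as written (NH4NO3(s) already on the product side): -365.6 kJ
Combining the equations, ΔH°rxn = (+11.3) + (-90.3) + (-365.6) = -444.6 kJ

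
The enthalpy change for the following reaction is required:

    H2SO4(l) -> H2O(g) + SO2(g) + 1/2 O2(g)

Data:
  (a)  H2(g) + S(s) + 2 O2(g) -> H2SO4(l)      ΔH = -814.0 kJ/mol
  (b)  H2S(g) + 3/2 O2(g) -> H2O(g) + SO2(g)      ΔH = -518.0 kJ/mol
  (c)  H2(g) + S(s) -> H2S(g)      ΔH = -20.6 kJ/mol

(a) reversed (reverse to put H2SO4(l) on the reactant side): +814.0 kJ/mol
(b) as written (H2O(g) already on the product side): -518.0 kJ/mol
(c) as written: -20.6 kJ/mol
ΔH = (+814.0) + (-518.0) + (-20.6) = 275.4 kJ/mol

ΔH = 275.4 kJ/mol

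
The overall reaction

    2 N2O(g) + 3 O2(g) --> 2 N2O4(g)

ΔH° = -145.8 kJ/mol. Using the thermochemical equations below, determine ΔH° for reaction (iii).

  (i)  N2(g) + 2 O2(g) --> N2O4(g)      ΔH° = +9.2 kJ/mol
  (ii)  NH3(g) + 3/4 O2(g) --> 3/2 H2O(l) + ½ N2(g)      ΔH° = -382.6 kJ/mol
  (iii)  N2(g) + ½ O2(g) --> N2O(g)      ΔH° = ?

(i) × 2: (2)·(+9.2) = +18.4 kJ/mol
(ii): not needed.
(iii) reversed and × 2: contributes −2·x
-145.8 = (+18.4) − 2·x
x = (-145.8 − (+18.4)) / (-2) = 82.1 kJ/mol

ΔH° = 82.1 kJ/mol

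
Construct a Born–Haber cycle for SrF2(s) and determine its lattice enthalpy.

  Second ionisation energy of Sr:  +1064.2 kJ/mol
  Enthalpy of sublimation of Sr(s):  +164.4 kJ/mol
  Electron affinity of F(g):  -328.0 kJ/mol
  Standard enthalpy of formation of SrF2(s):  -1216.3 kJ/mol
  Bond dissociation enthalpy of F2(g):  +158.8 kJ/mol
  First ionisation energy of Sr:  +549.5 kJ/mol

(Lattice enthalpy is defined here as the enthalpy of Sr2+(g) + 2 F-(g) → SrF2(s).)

U = -2497.2 kJ/mol

ΔHf° = 1·ΔHsub + 1·(ΣIE) + 1·D(F2) + 2·EA + U
-1216.3 = 1·(+164.4) + 1·(+1613.7) + 1·(+158.8) + 2·(-328.0) + U
U = -1216.3 − (+1280.9) = -2497.2 kJ/mol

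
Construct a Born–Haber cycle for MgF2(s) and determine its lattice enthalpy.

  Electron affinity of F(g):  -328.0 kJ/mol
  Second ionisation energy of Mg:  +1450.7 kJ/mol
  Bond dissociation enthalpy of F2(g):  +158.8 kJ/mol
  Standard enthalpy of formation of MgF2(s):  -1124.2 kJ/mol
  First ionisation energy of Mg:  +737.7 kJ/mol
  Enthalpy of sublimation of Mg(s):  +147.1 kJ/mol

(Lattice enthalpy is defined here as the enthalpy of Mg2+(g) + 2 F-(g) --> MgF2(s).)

ΔHf° = 1·ΔHsub + 1·(ΣIE) + 1·D(F2) + 2·EA + U
-1124.2 = 1·(+147.1) + 1·(+2188.4) + 1·(+158.8) + 2·(-328.0) + U
U = -1124.2 − (+1838.3) = -2962.5 kJ/mol

U = -2962.5 kJ/mol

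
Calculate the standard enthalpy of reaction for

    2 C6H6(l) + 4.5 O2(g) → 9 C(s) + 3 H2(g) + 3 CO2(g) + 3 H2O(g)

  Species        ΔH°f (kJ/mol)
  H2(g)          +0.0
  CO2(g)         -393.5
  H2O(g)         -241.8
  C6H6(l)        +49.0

Products: 9·(+0.0) + 3·(+0.0) + 3·(-393.5) + 3·(-241.8) = -1905.9
Reactants: 2·(+49.0) + 9/2·(+0.0) = +98.0
ΔH°rxn = (-1905.9) − (+98.0) = -2003.9 kJ/mol

ΔH°rxn = -2003.9 kJ/mol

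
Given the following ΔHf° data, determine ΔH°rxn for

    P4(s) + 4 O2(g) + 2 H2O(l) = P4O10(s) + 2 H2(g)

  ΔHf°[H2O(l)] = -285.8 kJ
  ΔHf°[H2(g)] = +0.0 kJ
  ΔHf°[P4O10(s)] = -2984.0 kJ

ΔH°rxn = -2412.4 kJ

ΔH°rxn = Σ nΔHf°(products) − Σ nΔHf°(reactants).
Products: 1·(-2984.0) + 2·(+0.0) = -2984.0
Reactants: 1·(+0.0) + 4·(+0.0) + 2·(-285.8) = -571.6
ΔH°rxn = (-2984.0) − (-571.6) = -2412.4 kJ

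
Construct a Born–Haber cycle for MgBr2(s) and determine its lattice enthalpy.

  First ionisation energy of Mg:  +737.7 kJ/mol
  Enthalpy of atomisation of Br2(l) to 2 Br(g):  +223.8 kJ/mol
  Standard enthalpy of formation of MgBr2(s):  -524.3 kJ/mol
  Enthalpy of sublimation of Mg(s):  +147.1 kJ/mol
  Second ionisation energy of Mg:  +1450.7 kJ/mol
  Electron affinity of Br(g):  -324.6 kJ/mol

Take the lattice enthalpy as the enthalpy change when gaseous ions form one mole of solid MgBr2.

ΔHf° = 1·ΔHsub + 1·(ΣIE) + 1·D(Br2) + 2·EA + U
-524.3 = 1·(+147.1) + 1·(+2188.4) + 1·(+223.8) + 2·(-324.6) + U
U = -524.3 − (+1910.1) = -2434.4 kJ/mol

U = -2434.4 kJ/mol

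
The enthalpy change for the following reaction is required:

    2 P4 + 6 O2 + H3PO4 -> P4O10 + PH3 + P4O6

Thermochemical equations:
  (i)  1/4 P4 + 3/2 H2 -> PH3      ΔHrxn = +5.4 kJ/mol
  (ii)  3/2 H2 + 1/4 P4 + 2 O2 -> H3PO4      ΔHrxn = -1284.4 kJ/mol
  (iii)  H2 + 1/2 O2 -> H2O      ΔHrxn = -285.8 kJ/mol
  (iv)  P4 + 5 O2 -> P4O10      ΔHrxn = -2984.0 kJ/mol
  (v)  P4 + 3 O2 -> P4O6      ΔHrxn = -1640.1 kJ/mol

ΔHrxn = -3334.3 kJ/mol

(i) as written (PH3 already on the product side): +5.4 kJ/mol
(ii) reversed (H3PO4 must end up as a reactant): +1284.4 kJ/mol
(iii): not needed (H2O appears nowhere else).
(iv) as written (P4O10 already on the product side): -2984.0 kJ/mol
(v) as written (P4O6 already on the product side): -1640.1 kJ/mol
Combining the equations, ΔHrxn = (1)·(+5.4) + (-1)·(-1284.4) + (1)·(-2984.0) + (1)·(-1640.1) = -3334.3 kJ/mol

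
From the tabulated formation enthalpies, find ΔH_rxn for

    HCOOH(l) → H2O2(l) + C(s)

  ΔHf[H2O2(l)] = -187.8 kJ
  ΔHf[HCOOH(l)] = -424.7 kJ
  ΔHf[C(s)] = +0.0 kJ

Products: 1·(-187.8) + 1·(+0.0) = -187.8
Reactants: 1·(-424.7) = -424.7
ΔH_rxn = (-187.8) − (-424.7) = 236.9 kJ

ΔH_rxn = 236.9 kJ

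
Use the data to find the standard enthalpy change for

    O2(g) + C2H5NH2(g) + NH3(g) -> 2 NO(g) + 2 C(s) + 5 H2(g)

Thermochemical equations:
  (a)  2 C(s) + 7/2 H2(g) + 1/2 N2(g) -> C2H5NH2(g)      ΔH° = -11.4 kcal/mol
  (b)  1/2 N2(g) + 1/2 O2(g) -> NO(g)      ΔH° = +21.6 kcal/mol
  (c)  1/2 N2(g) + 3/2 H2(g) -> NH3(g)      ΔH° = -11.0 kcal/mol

ΔH° = 65.6 kcal/mol

(a) reversed (C2H5NH2(g) must end up as a reactant): +11.4 kcal/mol
(b) × 2 (scale by 2 for the 2 NO(g)): (2)·(+21.6) = +43.2 kcal/mol
(c) reversed (reverse to put NH3(g) on the reactant side): +11.0 kcal/mol
By Hess's law, ΔH° = (+11.4) + (+43.2) + (+11.0) = 65.6 kcal/mol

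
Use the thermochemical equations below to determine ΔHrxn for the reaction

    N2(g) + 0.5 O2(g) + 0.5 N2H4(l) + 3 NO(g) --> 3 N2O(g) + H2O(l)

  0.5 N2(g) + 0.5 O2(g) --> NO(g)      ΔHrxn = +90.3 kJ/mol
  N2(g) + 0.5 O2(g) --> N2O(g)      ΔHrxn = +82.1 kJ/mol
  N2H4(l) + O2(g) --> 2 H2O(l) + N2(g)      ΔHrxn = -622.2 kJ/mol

equation 1 reversed and × 3: (-3)·(+90.3) = -270.9 kJ/mol
equation 2 × 3: (3)·(+82.1) = +246.3 kJ/mol
equation 3 × 1/2: (1/2)·(-622.2) = -311.1 kJ/mol
By Hess's law, ΔHrxn = (-3)·(+90.3) + (3)·(+82.1) + (1/2)·(-622.2) = -335.7 kJ/mol

ΔHrxn = -335.7 kJ/mol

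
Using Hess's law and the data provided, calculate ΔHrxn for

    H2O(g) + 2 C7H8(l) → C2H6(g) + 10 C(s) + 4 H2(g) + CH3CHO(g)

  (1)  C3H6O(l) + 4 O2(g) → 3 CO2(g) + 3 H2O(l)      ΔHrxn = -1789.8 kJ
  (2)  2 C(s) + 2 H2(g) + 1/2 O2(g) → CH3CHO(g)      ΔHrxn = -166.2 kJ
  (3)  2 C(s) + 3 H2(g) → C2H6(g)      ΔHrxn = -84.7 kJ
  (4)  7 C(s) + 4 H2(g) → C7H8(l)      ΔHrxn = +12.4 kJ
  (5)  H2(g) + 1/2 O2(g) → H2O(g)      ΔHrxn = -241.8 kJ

(1): not needed (H2O(l) appears nowhere else).
(2) as written (CH3CHO(g) already on the product side): -166.2 kJ
(3) as written (C2H6(g) already on the product side): -84.7 kJ
(4) reversed and × 2 (C7H8(l) must end up as a reactant; scale by 2 for the 2 C7H8(l)): (-2)·(+12.4) = -24.8 kJ
(5) reversed (reverse to put H2O(g) on the reactant side): +241.8 kJ
Summing the manipulated equations, ΔHrxn = (1)·(-166.2) + (1)·(-84.7) + (-2)·(+12.4) + (-1)·(-241.8) = -33.9 kJ

ΔHrxn = -33.9 kJ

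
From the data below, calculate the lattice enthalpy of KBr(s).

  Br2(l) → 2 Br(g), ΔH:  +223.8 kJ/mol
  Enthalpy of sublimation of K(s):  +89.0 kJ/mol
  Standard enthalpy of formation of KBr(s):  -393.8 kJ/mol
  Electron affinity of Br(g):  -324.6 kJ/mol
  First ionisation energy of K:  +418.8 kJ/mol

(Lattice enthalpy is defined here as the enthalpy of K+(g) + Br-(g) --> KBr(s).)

ΔHf° = 1·ΔHsub + 1·(ΣIE) + 1/2·D(Br2) + 1·EA + U
-393.8 = 1·(+89.0) + 1·(+418.8) + 1/2·(+223.8) + 1·(-324.6) + U
U = -393.8 − (+295.1) = -688.9 kJ/mol

U = -688.9 kJ/mol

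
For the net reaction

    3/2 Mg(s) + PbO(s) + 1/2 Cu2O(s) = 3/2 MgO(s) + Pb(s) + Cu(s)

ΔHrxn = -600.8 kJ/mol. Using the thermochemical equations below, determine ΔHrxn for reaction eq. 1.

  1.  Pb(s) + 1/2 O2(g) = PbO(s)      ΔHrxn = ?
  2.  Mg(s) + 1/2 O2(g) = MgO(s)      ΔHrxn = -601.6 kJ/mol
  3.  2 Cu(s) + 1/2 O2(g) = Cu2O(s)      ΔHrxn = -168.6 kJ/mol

ΔHrxn = -217.3 kJ/mol

eq. 1 reversed: contributes −x
eq. 2 × 3/2: (3/2)·(-601.6) = -902.4 kJ/mol
eq. 3 reversed and × 1/2: (-1/2)·(-168.6) = +84.3 kJ/mol
-600.8 = (-902.4) + (+84.3) − x
x = (-600.8 − (-818.1)) / (-1) = -217.3 kJ/mol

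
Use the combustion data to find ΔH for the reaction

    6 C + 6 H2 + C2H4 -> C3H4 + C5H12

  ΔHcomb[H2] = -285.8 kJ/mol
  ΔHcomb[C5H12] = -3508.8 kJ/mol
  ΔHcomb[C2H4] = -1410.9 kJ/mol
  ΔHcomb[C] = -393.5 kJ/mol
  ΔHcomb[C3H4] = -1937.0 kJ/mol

ΔH = -40.9 kJ/mol

With combustion enthalpies, reactants minus products:
= [6·(-393.5) + 6·(-285.8) + 1·(-1410.9)] − [1·(-1937.0) + 1·(-3508.8)]
= -40.9 kJ/mol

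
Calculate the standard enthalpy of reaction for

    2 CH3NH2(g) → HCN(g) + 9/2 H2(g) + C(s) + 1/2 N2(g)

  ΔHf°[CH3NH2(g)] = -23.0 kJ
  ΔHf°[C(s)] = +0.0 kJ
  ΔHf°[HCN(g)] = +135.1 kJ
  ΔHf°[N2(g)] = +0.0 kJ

ΔH°rxn = 181.1 kJ

Products: 1·(+135.1) + 9/2·(+0.0) + 1·(+0.0) + 1/2·(+0.0) = +135.1
Reactants: 2·(-23.0) = -46.0
ΔH°rxn = (+135.1) − (-46.0) = 181.1 kJ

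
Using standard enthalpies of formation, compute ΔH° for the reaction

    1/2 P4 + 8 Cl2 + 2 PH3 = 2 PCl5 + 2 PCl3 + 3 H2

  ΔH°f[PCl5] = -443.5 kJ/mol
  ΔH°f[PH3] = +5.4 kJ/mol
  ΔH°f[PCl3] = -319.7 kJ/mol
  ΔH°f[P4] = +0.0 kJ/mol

Products: 2·(-443.5) + 2·(-319.7) + 3·(+0.0) = -1526.4
Reactants: 1/2·(+0.0) + 8·(+0.0) + 2·(+5.4) = +10.8
ΔH° = (-1526.4) − (+10.8) = -1537.2 kJ/mol

ΔH° = -1537.2 kJ/mol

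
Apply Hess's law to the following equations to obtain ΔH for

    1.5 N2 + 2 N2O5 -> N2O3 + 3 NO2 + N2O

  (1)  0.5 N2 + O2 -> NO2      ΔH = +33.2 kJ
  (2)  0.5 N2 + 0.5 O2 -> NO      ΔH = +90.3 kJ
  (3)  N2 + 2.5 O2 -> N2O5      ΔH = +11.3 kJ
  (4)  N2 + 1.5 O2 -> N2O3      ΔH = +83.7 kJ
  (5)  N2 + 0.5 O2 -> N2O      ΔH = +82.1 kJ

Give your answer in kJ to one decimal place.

(1) × 3: (3)·(+33.2) = +99.6 kJ
(2): not needed.
(3) reversed and × 2: (-2)·(+11.3) = -22.6 kJ
(4) as written: +83.7 kJ
(5) as written: +82.1 kJ
By Hess's law, ΔH = (+99.6) + (-22.6) + (+83.7) + (+82.1) = 242.8 kJ

ΔH = 242.8 kJ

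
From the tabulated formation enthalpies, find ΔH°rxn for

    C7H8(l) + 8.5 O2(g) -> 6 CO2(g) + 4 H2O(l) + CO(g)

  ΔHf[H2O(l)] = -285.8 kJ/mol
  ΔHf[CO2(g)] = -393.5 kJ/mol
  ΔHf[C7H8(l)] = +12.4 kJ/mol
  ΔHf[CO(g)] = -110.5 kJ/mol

ΔH°rxn = -3627.1 kJ/mol

Products: 6·(-393.5) + 4·(-285.8) + 1·(-110.5) = -3614.7
Reactants: 1·(+12.4) + 17/2·(+0.0) = +12.4
ΔH°rxn = (-3614.7) − (+12.4) = -3627.1 kJ/mol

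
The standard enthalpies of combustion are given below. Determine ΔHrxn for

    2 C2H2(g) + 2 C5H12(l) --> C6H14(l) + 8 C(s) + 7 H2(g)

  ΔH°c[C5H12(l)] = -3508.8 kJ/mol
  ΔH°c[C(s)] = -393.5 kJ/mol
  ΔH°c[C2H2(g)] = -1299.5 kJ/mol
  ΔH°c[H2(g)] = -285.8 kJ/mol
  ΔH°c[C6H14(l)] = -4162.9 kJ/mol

ΔHrxn = -305.1 kJ/mol

Using ΔH = Σ nΔHc°(reactants) − Σ nΔHc°(products):
= [2·(-1299.5) + 2·(-3508.8)] − [1·(-4162.9) + 8·(-393.5) + 7·(-285.8)]
= -305.1 kJ/mol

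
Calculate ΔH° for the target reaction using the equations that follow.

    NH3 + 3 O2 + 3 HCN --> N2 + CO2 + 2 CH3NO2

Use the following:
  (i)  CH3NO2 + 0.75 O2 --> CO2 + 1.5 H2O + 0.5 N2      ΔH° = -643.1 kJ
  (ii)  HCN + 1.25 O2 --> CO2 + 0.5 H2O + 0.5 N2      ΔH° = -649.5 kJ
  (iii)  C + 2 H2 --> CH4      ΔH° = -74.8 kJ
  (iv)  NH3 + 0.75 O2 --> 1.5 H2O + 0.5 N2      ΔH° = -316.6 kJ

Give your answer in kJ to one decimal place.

ΔH° = -978.9 kJ

(i) reversed and × 2: (-2)·(-643.1) = +1286.2 kJ
(ii) × 3: (3)·(-649.5) = -1948.5 kJ
(iii): not needed.
(iv) as written: -316.6 kJ
By Hess's law, ΔH° = (-2)·(-643.1) + (3)·(-649.5) + (1)·(-316.6) = -978.9 kJ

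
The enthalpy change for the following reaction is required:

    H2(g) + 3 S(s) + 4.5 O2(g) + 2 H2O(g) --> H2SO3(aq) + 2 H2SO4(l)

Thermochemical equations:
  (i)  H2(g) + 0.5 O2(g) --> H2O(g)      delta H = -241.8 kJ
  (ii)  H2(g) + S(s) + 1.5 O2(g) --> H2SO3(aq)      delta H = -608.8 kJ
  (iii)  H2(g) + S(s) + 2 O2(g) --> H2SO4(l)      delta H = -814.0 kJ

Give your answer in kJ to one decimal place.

delta H = -1753.2 kJ

(i) reversed and × 2: (-2)·(-241.8) = +483.6 kJ
(ii) as written: -608.8 kJ
(iii) × 2: (2)·(-814.0) = -1628.0 kJ
Combining the equations, delta H = (+483.6) + (-608.8) + (-1628.0) = -1753.2 kJ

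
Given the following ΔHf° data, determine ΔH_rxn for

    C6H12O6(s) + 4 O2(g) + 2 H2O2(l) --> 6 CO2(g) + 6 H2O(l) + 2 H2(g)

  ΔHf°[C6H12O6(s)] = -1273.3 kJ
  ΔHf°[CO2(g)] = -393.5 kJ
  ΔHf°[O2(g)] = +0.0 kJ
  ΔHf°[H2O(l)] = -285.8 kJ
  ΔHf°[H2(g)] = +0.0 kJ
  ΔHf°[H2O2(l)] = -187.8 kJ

Products: 6·(-393.5) + 6·(-285.8) + 2·(+0.0) = -4075.8
Reactants: 1·(-1273.3) + 4·(+0.0) + 2·(-187.8) = -1648.9
ΔH_rxn = (-4075.8) − (-1648.9) = -2426.9 kJ

ΔH_rxn = -2426.9 kJ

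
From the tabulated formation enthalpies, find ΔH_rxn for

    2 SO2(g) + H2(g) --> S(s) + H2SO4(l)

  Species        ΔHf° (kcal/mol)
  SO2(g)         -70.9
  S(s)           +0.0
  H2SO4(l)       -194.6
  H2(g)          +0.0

ΔH_rxn = -52.8 kcal/mol

Products: 1·(+0.0) + 1·(-194.6) = -194.6
Reactants: 2·(-70.9) + 1·(+0.0) = -141.8
ΔH_rxn = (-194.6) − (-141.8) = -52.8 kcal/mol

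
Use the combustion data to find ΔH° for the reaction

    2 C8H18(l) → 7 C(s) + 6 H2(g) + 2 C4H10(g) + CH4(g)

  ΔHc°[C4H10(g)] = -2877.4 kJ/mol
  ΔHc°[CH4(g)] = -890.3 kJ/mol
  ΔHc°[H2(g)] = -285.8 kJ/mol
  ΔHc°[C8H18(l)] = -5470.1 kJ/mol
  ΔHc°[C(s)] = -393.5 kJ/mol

ΔH° = 174.2 kJ/mol

With combustion enthalpies, reactants minus products:
= [2·(-5470.1)] − [7·(-393.5) + 6·(-285.8) + 2·(-2877.4) + 1·(-890.3)]
= 174.2 kJ/mol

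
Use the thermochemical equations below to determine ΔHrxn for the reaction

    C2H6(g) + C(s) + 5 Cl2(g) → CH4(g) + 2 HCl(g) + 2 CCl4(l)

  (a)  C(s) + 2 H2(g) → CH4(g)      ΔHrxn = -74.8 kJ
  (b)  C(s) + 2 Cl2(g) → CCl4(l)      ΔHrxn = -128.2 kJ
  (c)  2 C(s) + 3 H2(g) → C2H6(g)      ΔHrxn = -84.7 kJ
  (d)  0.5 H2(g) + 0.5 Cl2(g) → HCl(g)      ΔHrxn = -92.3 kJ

ΔHrxn = -431.1 kJ

(a) as written: -74.8 kJ
(b) × 2: (2)·(-128.2) = -256.4 kJ
(c) reversed: +84.7 kJ
(d) × 2: (2)·(-92.3) = -184.6 kJ
Combining the equations, ΔHrxn = (1)·(-74.8) + (2)·(-128.2) + (-1)·(-84.7) + (2)·(-92.3) = -431.1 kJ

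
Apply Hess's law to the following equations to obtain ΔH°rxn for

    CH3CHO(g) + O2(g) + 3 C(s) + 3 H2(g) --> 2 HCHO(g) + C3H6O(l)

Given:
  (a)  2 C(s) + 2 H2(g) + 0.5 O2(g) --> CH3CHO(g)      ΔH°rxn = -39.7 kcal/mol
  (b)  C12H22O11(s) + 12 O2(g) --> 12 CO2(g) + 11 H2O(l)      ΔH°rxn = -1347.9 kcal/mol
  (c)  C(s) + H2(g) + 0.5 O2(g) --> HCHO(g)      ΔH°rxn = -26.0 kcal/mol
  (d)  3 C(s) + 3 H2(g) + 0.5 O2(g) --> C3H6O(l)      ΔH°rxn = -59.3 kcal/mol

(a) reversed (reverse to put CH3CHO(g) on the reactant side): +39.7 kcal/mol
(b): not needed (CO2(g) appears nowhere else).
(c) × 2 (×2 to match 2 HCHO(g) in the target): (2)·(-26.0) = -52.0 kcal/mol
(d) as written (C3H6O(l) already on the product side): -59.3 kcal/mol
ΔH°rxn = (-1)·(-39.7) + (2)·(-26.0) + (1)·(-59.3) = -71.6 kcal/mol

ΔH°rxn = -71.6 kcal/mol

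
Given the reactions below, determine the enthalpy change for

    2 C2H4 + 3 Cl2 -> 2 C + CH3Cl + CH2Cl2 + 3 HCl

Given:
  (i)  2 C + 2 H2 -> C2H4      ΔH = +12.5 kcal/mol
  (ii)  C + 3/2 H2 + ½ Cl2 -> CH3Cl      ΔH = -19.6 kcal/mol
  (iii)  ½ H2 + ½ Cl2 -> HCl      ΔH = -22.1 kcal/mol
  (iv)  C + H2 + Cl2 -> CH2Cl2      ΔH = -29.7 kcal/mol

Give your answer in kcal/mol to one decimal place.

ΔH = -140.6 kcal/mol

(i) reversed and × 2 (C2H4 must end up as a reactant; ×2 to match 2 C2H4 in the target): (-2)·(+12.5) = -25.0 kcal/mol
(ii) as written (CH3Cl already on the product side): -19.6 kcal/mol
(iii) × 3 (×3 to match 3 HCl in the target): (3)·(-22.1) = -66.3 kcal/mol
(iv) as written (CH2Cl2 already on the product side): -29.7 kcal/mol
Since enthalpy is a state function, ΔH = (-2)·(+12.5) + (1)·(-19.6) + (3)·(-22.1) + (1)·(-29.7) = -140.6 kcal/mol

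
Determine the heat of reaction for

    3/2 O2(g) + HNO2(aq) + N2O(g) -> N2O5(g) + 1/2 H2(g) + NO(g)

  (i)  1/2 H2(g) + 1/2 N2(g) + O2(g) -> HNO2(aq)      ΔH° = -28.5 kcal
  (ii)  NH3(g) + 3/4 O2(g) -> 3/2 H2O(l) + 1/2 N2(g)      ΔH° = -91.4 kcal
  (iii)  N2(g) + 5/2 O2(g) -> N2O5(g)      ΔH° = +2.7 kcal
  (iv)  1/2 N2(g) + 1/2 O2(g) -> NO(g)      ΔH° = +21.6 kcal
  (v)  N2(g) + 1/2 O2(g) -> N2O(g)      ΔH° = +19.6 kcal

(i) reversed: +28.5 kcal
(ii): not needed.
(iii) as written: +2.7 kcal
(iv) as written: +21.6 kcal
(v) reversed: -19.6 kcal
Since enthalpy is a state function, ΔH° = (-1)·(-28.5) + (1)·(+2.7) + (1)·(+21.6) + (-1)·(+19.6) = 33.2 kcal

ΔH° = 33.2 kcal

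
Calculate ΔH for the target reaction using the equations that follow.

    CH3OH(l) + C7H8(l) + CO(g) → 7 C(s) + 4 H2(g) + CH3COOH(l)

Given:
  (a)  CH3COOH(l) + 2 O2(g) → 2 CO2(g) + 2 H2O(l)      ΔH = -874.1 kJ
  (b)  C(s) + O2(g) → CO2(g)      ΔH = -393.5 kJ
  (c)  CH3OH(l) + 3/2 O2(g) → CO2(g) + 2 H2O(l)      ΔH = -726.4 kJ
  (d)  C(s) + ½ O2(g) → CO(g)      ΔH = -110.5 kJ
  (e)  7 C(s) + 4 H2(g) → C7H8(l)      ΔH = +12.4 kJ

ΔH = -147.7 kJ

(a) reversed: +874.1 kJ
(b) as written: -393.5 kJ
(c) as written: -726.4 kJ
(d) reversed: +110.5 kJ
(e) reversed: -12.4 kJ
ΔH = (+874.1) + (-393.5) + (-726.4) + (+110.5) + (-12.4) = -147.7 kJ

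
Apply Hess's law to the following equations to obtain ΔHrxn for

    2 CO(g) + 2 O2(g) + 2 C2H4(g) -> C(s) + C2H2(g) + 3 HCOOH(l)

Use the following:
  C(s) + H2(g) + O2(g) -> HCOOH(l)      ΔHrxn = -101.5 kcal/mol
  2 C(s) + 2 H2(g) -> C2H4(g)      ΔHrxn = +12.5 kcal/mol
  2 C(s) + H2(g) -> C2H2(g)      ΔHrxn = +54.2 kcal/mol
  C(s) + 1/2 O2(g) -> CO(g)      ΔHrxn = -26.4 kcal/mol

ΔHrxn = -222.5 kcal/mol

equation 1 × 3 (scale by 3 for the 3 HCOOH(l)): (3)·(-101.5) = -304.5 kcal/mol
equation 2 reversed and × 2 (C2H4(g) must end up as a reactant; ×2 to match 2 C2H4(g) in the target): (-2)·(+12.5) = -25.0 kcal/mol
equation 3 as written (C2H2(g) already on the product side): +54.2 kcal/mol
equation 4 reversed and × 2 (CO(g) must end up as a reactant; ×2 to match 2 CO(g) in the target): (-2)·(-26.4) = +52.8 kcal/mol
Summing the manipulated equations, ΔHrxn = (3)·(-101.5) + (-2)·(+12.5) + (1)·(+54.2) + (-2)·(-26.4) = -222.5 kcal/mol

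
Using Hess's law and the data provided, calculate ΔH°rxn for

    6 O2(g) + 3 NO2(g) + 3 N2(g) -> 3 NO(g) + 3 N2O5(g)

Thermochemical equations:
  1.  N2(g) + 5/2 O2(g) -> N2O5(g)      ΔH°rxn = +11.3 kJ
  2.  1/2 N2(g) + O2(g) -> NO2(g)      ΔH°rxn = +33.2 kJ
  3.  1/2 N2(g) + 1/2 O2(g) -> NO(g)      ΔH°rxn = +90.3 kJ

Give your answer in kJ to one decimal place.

eq. 1 × 3 (scale by 3 for the 3 N2O5(g)): (3)·(+11.3) = +33.9 kJ
eq. 2 reversed and × 3 (reverse to put NO2(g) on the reactant side; ×3 to match 3 NO2(g) in the target): (-3)·(+33.2) = -99.6 kJ
eq. 3 × 3 (×3 to match 3 NO(g) in the target): (3)·(+90.3) = +270.9 kJ
ΔH°rxn = (+33.9) + (-99.6) + (+270.9) = 205.2 kJ

ΔH°rxn = 205.2 kJ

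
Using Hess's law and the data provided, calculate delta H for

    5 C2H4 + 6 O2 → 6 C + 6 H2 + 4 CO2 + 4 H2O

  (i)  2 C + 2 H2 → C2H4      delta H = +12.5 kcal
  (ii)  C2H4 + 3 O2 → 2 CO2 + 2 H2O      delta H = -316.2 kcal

(i) reversed and × 3: (-3)·(+12.5) = -37.5 kcal
(ii) × 2: (2)·(-316.2) = -632.4 kcal
Since enthalpy is a state function, delta H = (-3)·(+12.5) + (2)·(-316.2) = -669.9 kcal

delta H = -669.9 kcal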